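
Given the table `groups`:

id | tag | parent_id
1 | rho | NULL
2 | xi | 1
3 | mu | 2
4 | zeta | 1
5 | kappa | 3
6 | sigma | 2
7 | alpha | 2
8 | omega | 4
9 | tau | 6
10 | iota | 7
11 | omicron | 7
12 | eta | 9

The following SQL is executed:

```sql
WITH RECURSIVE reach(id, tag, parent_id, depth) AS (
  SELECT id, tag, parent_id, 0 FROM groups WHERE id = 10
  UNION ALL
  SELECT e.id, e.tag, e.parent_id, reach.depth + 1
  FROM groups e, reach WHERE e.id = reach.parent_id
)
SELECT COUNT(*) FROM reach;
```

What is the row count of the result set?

4

Base: id=10 (iota), parent_id=7, depth 0.
Iteration 1: join on id=7 -> alpha (id 7, parent_id=2, depth 1).
Iteration 2: join on id=2 -> xi (id 2, parent_id=1, depth 2).
Iteration 3: join on id=1 -> rho (id 1, parent_id=NULL, depth 3).
Iteration 4: parent_id is NULL; no match; recursion stops.
Total rows emitted: 4.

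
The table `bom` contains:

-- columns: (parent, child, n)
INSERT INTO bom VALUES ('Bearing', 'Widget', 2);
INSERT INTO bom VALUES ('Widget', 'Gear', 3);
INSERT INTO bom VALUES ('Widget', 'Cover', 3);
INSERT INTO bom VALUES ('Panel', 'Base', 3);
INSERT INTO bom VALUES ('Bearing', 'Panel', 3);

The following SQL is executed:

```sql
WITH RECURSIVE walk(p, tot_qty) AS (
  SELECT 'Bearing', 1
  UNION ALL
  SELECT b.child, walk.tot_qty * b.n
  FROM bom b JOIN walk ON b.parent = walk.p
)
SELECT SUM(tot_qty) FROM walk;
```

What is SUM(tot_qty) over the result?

Base: (Bearing, tot_qty=1).
Iteration 1: components of {Bearing} -> Panel = 1*3 = 3, Widget = 1*2 = 2.
Iteration 2: components of {Panel,Widget} -> Base = 3*3 = 9, Cover = 2*3 = 6, Gear = 2*3 = 6.
Iteration 3: no further components; recursion stops.
SUM(tot_qty) = 1 + 2 + 3 + 6 + 6 + 9 = 27.

27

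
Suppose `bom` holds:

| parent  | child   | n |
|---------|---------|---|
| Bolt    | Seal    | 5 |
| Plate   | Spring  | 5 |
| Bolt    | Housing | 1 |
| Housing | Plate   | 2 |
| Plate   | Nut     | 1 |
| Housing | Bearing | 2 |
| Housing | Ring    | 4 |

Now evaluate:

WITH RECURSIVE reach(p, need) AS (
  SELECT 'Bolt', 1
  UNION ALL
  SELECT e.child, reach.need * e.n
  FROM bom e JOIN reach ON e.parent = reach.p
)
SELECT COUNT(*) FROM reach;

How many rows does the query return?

8

Base: (Bolt, need=1).
Iteration 1: components of {Bolt} -> Housing = 1*1 = 1, Seal = 1*5 = 5.
Iteration 2: components of {Housing,Seal} -> Bearing = 1*2 = 2, Plate = 1*2 = 2, Ring = 1*4 = 4.
Iteration 3: components of {Bearing,Plate,Ring} -> Nut = 2*1 = 2, Spring = 2*5 = 10.
Iteration 4: no further components; recursion stops.
Total rows emitted: 8.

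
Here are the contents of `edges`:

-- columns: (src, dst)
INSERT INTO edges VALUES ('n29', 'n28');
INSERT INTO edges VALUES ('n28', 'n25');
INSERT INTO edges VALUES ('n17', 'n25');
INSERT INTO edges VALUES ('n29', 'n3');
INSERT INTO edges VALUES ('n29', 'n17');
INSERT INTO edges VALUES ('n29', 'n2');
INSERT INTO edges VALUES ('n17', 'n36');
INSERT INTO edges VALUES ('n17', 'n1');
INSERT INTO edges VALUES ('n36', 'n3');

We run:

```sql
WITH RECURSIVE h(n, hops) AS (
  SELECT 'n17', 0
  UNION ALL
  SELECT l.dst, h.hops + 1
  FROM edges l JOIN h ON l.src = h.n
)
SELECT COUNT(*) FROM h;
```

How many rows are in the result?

Base: (n17, hops=0).
Iteration 1: edges from {n17} -> (n1, hops=1), (n25, hops=1), (n36, hops=1).
Iteration 2: edges from {n1,n25,n36} -> (n3, hops=2).
Iteration 3: no outgoing edges from {n3}; recursion stops.
Total rows emitted: 5.

5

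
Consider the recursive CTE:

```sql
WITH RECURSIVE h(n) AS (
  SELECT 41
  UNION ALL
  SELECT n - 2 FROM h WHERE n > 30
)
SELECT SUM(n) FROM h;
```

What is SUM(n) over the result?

Base: n=41.
Iteration 1: 41 > 30 holds -> n = 41 - 2 = 39.
Iteration 2: 39 > 30 holds -> n = 39 - 2 = 37.
Iteration 3: 37 > 30 holds -> n = 37 - 2 = 35.
Iteration 4: 35 > 30 holds -> n = 35 - 2 = 33.
Iteration 5: 33 > 30 holds -> n = 33 - 2 = 31.
Iteration 6: 31 > 30 holds -> n = 31 - 2 = 29.
Iteration 7: 29 > 30 fails; recursion stops.
SUM(n) = 41 + 39 + 37 + 35 + 33 + 31 + 29 = 245.

245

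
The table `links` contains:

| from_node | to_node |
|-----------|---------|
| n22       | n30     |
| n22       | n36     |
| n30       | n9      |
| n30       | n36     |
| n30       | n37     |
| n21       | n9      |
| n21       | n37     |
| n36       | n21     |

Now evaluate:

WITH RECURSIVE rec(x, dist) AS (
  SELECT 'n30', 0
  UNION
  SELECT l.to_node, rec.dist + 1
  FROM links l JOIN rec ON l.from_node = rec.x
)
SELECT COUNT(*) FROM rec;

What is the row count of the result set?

7

Base: (n30, dist=0).
Iteration 1: edges from {n30} -> (n36, dist=1), (n37, dist=1), (n9, dist=1).
Iteration 2: edges from {n36,n37,n9} -> (n21, dist=2).
Iteration 3: edges from {n21} -> (n37, dist=3), (n9, dist=3).
Iteration 4: no outgoing edges from {n37,n9}; recursion stops.
Total rows emitted: 7.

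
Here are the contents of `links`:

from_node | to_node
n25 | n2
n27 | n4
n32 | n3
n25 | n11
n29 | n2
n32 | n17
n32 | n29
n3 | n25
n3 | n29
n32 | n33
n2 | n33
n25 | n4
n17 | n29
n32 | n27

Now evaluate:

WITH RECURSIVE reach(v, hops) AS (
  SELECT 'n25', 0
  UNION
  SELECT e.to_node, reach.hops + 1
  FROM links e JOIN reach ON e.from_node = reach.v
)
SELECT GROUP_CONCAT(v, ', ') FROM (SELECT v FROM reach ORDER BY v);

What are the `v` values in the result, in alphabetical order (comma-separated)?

n11, n2, n25, n33, n4

Base: (n25, hops=0).
Iteration 1: edges from {n25} -> (n11, hops=1), (n2, hops=1), (n4, hops=1).
Iteration 2: edges from {n11,n2,n4} -> (n33, hops=2).
Iteration 3: no outgoing edges from {n33}; recursion stops.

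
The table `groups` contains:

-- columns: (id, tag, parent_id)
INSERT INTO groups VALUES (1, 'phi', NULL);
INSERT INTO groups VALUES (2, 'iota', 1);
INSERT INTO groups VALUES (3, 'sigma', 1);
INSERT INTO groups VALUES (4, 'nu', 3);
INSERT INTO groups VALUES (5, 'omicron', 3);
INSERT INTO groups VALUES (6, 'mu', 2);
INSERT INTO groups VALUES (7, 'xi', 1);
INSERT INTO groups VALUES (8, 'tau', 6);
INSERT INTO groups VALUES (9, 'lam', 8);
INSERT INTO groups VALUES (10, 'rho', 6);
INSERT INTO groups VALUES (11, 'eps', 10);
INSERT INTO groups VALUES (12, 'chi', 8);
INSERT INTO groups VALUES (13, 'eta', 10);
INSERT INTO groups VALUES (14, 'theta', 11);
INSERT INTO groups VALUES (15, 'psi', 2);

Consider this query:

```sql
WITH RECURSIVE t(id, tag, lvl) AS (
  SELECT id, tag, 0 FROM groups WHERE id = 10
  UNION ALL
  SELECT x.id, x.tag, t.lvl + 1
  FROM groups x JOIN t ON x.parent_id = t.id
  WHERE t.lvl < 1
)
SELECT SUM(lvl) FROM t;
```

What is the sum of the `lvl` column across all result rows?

2

Base: id=10 (rho) at lvl 0.
Iteration 1: rows with parent_id in {10} -> eps (id 11, lvl 1), eta (id 13, lvl 1).
Iteration 2: lvl < 1 fails for all current rows; recursion stops.
SUM(lvl) = 0 + 1 + 1 = 2.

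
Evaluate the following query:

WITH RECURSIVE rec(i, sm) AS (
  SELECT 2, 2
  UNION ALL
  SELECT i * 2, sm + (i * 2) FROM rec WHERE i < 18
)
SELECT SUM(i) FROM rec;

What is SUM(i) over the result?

Base: i=2, sm=2.
Iteration 1: 2 < 18 holds -> i = 2 * 2 = 4, sm = 2 + 4 = 6.
Iteration 2: 4 < 18 holds -> i = 4 * 2 = 8, sm = 6 + 8 = 14.
Iteration 3: 8 < 18 holds -> i = 8 * 2 = 16, sm = 14 + 16 = 30.
Iteration 4: 16 < 18 holds -> i = 16 * 2 = 32, sm = 30 + 32 = 62.
Iteration 5: 32 < 18 fails; recursion stops.
SUM(i) = 2 + 4 + 8 + 16 + 32 = 62.

62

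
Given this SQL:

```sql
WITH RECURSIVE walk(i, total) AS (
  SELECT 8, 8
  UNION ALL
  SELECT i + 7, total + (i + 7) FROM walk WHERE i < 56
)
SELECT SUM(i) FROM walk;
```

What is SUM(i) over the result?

260

Base: i=8, total=8.
Iteration 1: 8 < 56 holds -> i = 8 + 7 = 15, total = 8 + 15 = 23.
Iteration 2: 15 < 56 holds -> i = 15 + 7 = 22, total = 23 + 22 = 45.
Iteration 3: 22 < 56 holds -> i = 22 + 7 = 29, total = 45 + 29 = 74.
Iteration 4: 29 < 56 holds -> i = 29 + 7 = 36, total = 74 + 36 = 110.
Iteration 5: 36 < 56 holds -> i = 36 + 7 = 43, total = 110 + 43 = 153.
Iteration 6: 43 < 56 holds -> i = 43 + 7 = 50, total = 153 + 50 = 203.
Iteration 7: 50 < 56 holds -> i = 50 + 7 = 57, total = 203 + 57 = 260.
Iteration 8: 57 < 56 fails; recursion stops.
SUM(i) = 8 + 15 + 22 + 29 + 36 + 43 + 50 + 57 = 260.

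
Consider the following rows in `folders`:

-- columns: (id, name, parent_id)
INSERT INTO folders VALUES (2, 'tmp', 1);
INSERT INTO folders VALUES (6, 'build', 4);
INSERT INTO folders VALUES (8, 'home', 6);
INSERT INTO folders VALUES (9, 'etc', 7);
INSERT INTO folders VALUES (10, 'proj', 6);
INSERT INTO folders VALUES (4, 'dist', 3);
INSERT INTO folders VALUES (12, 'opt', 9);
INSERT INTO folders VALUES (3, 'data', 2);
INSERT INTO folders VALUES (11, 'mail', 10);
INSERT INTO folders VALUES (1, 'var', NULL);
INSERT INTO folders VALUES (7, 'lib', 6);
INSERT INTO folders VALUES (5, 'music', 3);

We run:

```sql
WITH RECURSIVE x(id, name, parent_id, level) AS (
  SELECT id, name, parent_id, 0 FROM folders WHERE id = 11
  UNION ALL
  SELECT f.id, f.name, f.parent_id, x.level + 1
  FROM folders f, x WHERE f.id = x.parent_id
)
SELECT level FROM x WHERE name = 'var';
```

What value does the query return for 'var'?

6

Base: id=11 (mail), parent_id=10, level 0.
Iteration 1: join on id=10 -> proj (id 10, parent_id=6, level 1).
Iteration 2: join on id=6 -> build (id 6, parent_id=4, level 2).
Iteration 3: join on id=4 -> dist (id 4, parent_id=3, level 3).
Iteration 4: join on id=3 -> data (id 3, parent_id=2, level 4).
Iteration 5: join on id=2 -> tmp (id 2, parent_id=1, level 5).
Iteration 6: join on id=1 -> var (id 1, parent_id=NULL, level 6).
Iteration 7: parent_id is NULL; no match; recursion stops.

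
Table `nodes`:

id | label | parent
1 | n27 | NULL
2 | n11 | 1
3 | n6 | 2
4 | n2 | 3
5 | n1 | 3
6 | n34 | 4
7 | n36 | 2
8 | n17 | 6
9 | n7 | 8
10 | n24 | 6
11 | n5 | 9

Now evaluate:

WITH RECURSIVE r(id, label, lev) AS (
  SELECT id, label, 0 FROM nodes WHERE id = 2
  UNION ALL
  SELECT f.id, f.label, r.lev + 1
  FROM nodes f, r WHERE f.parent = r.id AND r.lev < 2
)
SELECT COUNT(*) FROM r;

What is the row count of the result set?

Base: id=2 (n11) at lev 0.
Iteration 1: rows with parent in {2} -> n6 (id 3, lev 1), n36 (id 7, lev 1).
Iteration 2: rows with parent in {3,7} -> n2 (id 4, lev 2), n1 (id 5, lev 2).
Iteration 3: lev < 2 fails for all current rows; recursion stops.
Total rows emitted: 5.

5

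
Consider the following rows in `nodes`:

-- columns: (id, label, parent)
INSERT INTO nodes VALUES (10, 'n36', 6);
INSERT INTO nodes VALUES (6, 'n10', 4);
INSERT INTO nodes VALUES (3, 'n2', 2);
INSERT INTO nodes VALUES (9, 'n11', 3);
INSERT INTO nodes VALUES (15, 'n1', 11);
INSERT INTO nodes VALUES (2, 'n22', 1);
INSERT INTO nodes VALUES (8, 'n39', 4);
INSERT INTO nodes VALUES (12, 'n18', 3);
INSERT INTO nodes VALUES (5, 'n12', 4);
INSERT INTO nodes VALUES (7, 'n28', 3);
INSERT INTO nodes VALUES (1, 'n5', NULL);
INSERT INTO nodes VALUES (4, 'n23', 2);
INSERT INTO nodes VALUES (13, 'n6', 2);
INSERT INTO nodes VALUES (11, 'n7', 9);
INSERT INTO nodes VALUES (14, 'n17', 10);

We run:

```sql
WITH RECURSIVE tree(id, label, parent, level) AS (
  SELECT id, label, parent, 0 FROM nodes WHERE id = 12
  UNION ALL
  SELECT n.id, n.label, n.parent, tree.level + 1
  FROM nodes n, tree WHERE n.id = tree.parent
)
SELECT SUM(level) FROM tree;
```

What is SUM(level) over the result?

Base: id=12 (n18), parent=3, level 0.
Iteration 1: join on id=3 -> n2 (id 3, parent=2, level 1).
Iteration 2: join on id=2 -> n22 (id 2, parent=1, level 2).
Iteration 3: join on id=1 -> n5 (id 1, parent=NULL, level 3).
Iteration 4: parent is NULL; no match; recursion stops.
SUM(level) = 0 + 1 + 2 + 3 = 6.

6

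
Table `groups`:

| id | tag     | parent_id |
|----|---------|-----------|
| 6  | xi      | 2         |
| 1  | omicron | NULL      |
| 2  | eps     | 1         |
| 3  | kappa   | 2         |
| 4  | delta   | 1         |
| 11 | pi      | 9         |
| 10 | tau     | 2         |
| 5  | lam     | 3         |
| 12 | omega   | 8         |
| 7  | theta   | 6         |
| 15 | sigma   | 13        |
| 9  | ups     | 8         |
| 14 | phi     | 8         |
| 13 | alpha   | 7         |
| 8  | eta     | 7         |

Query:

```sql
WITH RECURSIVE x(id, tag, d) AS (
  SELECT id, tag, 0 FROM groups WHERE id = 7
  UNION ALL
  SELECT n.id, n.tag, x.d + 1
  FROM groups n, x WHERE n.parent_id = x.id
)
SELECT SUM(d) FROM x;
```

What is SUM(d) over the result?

13

Base: id=7 (theta) at d 0.
Iteration 1: rows with parent_id in {7} -> eta (id 8, d 1), alpha (id 13, d 1).
Iteration 2: rows with parent_id in {8,13} -> ups (id 9, d 2), omega (id 12, d 2), phi (id 14, d 2), sigma (id 15, d 2).
Iteration 3: rows with parent_id in {9,12,14,15} -> pi (id 11, d 3).
Iteration 4: no rows with parent_id in {11}; recursion stops.
SUM(d) = 0 + 1 + 1 + 2 + 2 + 2 + 2 + 3 = 13.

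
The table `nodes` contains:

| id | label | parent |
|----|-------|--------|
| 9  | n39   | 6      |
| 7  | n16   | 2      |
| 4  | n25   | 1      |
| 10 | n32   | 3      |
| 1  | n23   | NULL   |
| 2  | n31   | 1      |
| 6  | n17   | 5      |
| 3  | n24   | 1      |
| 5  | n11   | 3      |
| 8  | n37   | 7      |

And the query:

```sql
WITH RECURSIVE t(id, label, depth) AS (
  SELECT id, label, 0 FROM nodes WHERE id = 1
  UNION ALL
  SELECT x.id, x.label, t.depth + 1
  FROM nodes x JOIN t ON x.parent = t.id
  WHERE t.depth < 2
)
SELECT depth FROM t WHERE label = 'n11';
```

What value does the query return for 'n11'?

Base: id=1 (n23) at depth 0.
Iteration 1: rows with parent in {1} -> n31 (id 2, depth 1), n24 (id 3, depth 1), n25 (id 4, depth 1).
Iteration 2: rows with parent in {2,3,4} -> n11 (id 5, depth 2), n16 (id 7, depth 2), n32 (id 10, depth 2).
Iteration 3: depth < 2 fails for all current rows; recursion stops.

2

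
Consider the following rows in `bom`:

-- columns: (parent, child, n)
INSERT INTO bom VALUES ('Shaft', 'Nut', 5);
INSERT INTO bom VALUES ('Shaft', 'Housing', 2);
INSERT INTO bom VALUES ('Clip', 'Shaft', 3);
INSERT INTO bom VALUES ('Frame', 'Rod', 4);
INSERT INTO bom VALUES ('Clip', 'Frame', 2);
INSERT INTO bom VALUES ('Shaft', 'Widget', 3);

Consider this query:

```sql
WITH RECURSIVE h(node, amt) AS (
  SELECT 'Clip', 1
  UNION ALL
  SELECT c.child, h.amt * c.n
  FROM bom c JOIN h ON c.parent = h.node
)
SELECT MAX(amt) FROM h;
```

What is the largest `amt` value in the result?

Base: (Clip, amt=1).
Iteration 1: components of {Clip} -> Frame = 1*2 = 2, Shaft = 1*3 = 3.
Iteration 2: components of {Frame,Shaft} -> Housing = 3*2 = 6, Nut = 3*5 = 15, Rod = 2*4 = 8, Widget = 3*3 = 9.
Iteration 3: no further components; recursion stops.
amt values: 1, 3, 2, 15, 6, 9, 8; the maximum is 15.

15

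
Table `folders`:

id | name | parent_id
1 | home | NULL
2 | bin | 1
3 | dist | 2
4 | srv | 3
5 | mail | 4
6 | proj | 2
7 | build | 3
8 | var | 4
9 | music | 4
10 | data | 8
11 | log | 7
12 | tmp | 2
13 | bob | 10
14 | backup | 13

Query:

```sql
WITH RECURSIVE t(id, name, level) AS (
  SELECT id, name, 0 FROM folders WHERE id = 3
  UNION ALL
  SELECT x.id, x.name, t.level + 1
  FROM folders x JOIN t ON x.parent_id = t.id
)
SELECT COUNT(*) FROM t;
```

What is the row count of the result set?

10

Base: id=3 (dist) at level 0.
Iteration 1: rows with parent_id in {3} -> srv (id 4, level 1), build (id 7, level 1).
Iteration 2: rows with parent_id in {4,7} -> mail (id 5, level 2), var (id 8, level 2), music (id 9, level 2), log (id 11, level 2).
Iteration 3: rows with parent_id in {5,8,9,11} -> data (id 10, level 3).
Iteration 4: rows with parent_id in {10} -> bob (id 13, level 4).
Iteration 5: rows with parent_id in {13} -> backup (id 14, level 5).
Iteration 6: no rows with parent_id in {14}; recursion stops.
Total rows emitted: 10.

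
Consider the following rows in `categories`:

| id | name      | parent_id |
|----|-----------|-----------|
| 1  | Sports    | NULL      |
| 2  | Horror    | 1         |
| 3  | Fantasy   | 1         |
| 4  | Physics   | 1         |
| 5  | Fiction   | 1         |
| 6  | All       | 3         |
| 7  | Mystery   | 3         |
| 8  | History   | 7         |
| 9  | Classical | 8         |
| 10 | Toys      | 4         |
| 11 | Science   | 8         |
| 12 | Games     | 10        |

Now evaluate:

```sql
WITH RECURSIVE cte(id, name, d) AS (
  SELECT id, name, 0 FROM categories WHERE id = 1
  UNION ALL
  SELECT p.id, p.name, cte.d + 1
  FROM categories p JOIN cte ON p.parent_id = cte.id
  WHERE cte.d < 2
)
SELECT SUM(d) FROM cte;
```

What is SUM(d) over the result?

10

Base: id=1 (Sports) at d 0.
Iteration 1: rows with parent_id in {1} -> Horror (id 2, d 1), Fantasy (id 3, d 1), Physics (id 4, d 1), Fiction (id 5, d 1).
Iteration 2: rows with parent_id in {2,3,4,5} -> All (id 6, d 2), Mystery (id 7, d 2), Toys (id 10, d 2).
Iteration 3: d < 2 fails for all current rows; recursion stops.
SUM(d) = 0 + 1 + 1 + 1 + 1 + 2 + 2 + 2 = 10.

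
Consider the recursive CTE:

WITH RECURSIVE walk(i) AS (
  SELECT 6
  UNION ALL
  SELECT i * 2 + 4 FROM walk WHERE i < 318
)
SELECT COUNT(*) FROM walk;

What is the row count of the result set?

Base: i=6.
Iteration 1: 6 < 318 holds -> i = 6 * 2 + 4 = 16.
Iteration 2: 16 < 318 holds -> i = 16 * 2 + 4 = 36.
Iteration 3: 36 < 318 holds -> i = 36 * 2 + 4 = 76.
Iteration 4: 76 < 318 holds -> i = 76 * 2 + 4 = 156.
Iteration 5: 156 < 318 holds -> i = 156 * 2 + 4 = 316.
Iteration 6: 316 < 318 holds -> i = 316 * 2 + 4 = 636.
Iteration 7: 636 < 318 fails; recursion stops.
Total rows emitted: 7.

7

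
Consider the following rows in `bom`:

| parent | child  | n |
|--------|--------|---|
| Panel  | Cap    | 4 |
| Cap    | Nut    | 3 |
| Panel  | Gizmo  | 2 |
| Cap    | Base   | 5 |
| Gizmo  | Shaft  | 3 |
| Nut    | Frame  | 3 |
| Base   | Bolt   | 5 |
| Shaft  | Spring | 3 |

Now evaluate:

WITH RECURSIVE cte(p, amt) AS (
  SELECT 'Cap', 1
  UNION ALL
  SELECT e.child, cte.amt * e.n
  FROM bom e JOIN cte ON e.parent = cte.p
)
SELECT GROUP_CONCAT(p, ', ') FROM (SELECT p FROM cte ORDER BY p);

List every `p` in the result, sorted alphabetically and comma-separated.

Base: (Cap, amt=1).
Iteration 1: components of {Cap} -> Base = 1*5 = 5, Nut = 1*3 = 3.
Iteration 2: components of {Base,Nut} -> Bolt = 5*5 = 25, Frame = 3*3 = 9.
Iteration 3: no further components; recursion stops.

Base, Bolt, Cap, Frame, Nut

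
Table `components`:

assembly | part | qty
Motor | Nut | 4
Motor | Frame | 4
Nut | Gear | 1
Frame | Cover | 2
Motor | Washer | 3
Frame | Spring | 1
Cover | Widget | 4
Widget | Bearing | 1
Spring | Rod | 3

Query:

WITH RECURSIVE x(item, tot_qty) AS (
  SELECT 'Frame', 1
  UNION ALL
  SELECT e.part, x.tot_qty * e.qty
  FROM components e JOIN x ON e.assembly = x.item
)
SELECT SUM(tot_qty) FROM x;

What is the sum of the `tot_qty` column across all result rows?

23

Base: (Frame, tot_qty=1).
Iteration 1: components of {Frame} -> Cover = 1*2 = 2, Spring = 1*1 = 1.
Iteration 2: components of {Cover,Spring} -> Rod = 1*3 = 3, Widget = 2*4 = 8.
Iteration 3: components of {Rod,Widget} -> Bearing = 8*1 = 8.
Iteration 4: no further components; recursion stops.
SUM(tot_qty) = 1 + 2 + 1 + 8 + 3 + 8 = 23.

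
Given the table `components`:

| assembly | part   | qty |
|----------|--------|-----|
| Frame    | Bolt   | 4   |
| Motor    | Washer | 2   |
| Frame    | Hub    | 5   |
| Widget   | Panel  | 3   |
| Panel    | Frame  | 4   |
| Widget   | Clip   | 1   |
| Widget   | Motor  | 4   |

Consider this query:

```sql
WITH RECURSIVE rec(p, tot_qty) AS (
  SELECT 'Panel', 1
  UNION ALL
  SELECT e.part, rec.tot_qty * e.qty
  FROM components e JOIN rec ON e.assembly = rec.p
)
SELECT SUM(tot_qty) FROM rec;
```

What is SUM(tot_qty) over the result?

Base: (Panel, tot_qty=1).
Iteration 1: components of {Panel} -> Frame = 1*4 = 4.
Iteration 2: components of {Frame} -> Bolt = 4*4 = 16, Hub = 4*5 = 20.
Iteration 3: no further components; recursion stops.
SUM(tot_qty) = 1 + 4 + 16 + 20 = 41.

41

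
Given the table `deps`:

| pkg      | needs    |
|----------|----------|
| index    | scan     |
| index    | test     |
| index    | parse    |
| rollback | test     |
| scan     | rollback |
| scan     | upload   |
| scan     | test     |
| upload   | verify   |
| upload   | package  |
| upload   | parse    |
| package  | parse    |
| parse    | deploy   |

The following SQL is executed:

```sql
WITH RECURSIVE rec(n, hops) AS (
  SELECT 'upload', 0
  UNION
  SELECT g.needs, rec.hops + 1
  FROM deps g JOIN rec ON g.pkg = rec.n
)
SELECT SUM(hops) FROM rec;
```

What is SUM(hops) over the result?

10

Base: (upload, hops=0).
Iteration 1: edges from {upload} -> (package, hops=1), (parse, hops=1), (verify, hops=1).
Iteration 2: edges from {package,parse,verify} -> (deploy, hops=2), (parse, hops=2).
Iteration 3: edges from {deploy,parse} -> (deploy, hops=3).
Iteration 4: no outgoing edges from {deploy}; recursion stops.
SUM(hops) = 0 + 1 + 1 + 1 + 2 + 2 + 3 = 10.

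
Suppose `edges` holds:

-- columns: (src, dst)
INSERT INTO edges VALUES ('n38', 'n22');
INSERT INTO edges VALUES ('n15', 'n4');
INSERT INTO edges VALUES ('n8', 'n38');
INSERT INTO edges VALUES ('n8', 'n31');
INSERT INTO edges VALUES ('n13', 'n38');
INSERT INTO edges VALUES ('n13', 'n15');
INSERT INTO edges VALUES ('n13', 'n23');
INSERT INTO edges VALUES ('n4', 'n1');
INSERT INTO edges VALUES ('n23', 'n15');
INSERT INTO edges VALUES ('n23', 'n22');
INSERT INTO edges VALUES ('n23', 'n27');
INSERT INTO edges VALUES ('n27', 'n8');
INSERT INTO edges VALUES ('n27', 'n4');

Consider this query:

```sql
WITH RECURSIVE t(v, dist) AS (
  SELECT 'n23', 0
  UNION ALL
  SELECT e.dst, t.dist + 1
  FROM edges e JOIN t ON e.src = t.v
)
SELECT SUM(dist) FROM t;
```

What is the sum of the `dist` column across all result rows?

Base: (n23, dist=0).
Iteration 1: edges from {n23} -> (n15, dist=1), (n22, dist=1), (n27, dist=1).
Iteration 2: edges from {n15,n22,n27} -> (n4, dist=2) x2, (n8, dist=2). [UNION ALL keeps all 3 new rows, including repeats]
Iteration 3: edges from {n4,n8} -> (n1, dist=3) x2, (n31, dist=3), (n38, dist=3). [UNION ALL keeps all 4 new rows, including repeats]
Iteration 4: edges from {n1,n31,n38} -> (n22, dist=4).
Iteration 5: no outgoing edges from {n22}; recursion stops.
SUM(dist) = 0 + 1 + 1 + 1 + 2 + 2 + 2 + 3 + 3 + 3 + 3 + 4 = 25.

25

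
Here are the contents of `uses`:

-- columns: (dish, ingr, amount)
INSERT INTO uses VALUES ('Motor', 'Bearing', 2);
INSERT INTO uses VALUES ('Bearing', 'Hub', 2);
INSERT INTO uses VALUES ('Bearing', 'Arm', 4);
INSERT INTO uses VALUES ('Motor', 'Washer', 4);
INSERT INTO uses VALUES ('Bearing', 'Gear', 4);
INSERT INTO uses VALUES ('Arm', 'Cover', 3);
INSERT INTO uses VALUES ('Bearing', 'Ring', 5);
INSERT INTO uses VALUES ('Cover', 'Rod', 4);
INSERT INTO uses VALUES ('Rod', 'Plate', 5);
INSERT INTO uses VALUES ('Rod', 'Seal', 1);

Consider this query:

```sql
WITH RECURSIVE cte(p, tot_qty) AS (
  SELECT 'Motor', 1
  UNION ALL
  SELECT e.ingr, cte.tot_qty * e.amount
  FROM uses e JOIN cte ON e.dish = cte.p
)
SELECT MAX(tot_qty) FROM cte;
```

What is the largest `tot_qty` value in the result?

480

Base: (Motor, tot_qty=1).
Iteration 1: components of {Motor} -> Bearing = 1*2 = 2, Washer = 1*4 = 4.
Iteration 2: components of {Bearing,Washer} -> Arm = 2*4 = 8, Gear = 2*4 = 8, Hub = 2*2 = 4, Ring = 2*5 = 10.
Iteration 3: components of {Arm,Gear,Hub,Ring} -> Cover = 8*3 = 24.
Iteration 4: components of {Cover} -> Rod = 24*4 = 96.
Iteration 5: components of {Rod} -> Plate = 96*5 = 480, Seal = 96*1 = 96.
Iteration 6: no further components; recursion stops.
tot_qty values: 1, 2, 4, 4, 8, 8, 10, 24, 96, 480, 96; the maximum is 480.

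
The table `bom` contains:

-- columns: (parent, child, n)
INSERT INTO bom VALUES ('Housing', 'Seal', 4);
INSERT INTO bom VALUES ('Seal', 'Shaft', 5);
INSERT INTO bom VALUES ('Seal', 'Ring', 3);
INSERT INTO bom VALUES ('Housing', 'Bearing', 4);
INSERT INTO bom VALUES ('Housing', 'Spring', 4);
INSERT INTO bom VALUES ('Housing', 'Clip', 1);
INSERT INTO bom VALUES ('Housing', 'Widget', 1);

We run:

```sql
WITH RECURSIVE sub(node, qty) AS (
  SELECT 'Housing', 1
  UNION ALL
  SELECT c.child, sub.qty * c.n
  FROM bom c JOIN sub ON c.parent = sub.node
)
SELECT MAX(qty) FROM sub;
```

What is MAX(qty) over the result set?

Base: (Housing, qty=1).
Iteration 1: components of {Housing} -> Bearing = 1*4 = 4, Clip = 1*1 = 1, Seal = 1*4 = 4, Spring = 1*4 = 4, Widget = 1*1 = 1.
Iteration 2: components of {Bearing,Clip,Seal,Spring,Widget} -> Ring = 4*3 = 12, Shaft = 4*5 = 20.
Iteration 3: no further components; recursion stops.
qty values: 1, 4, 4, 4, 1, 1, 20, 12; the maximum is 20.

20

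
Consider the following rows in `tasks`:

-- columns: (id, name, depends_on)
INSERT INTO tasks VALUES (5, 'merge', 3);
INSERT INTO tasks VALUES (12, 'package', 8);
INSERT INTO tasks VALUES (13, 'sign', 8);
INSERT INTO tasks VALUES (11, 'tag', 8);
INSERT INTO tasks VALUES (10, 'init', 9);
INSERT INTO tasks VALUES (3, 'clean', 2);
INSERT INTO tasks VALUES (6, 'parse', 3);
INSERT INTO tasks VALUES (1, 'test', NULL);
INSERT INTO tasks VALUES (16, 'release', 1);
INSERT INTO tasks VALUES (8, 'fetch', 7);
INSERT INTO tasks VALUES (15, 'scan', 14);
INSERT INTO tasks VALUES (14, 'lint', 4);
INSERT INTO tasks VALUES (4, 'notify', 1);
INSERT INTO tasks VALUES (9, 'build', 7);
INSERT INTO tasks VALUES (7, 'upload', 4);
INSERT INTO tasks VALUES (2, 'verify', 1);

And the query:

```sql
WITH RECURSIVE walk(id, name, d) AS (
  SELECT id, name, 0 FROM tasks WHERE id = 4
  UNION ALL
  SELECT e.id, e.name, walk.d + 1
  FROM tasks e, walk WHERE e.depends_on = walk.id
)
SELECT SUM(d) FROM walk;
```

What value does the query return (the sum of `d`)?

20

Base: id=4 (notify) at d 0.
Iteration 1: rows with depends_on in {4} -> upload (id 7, d 1), lint (id 14, d 1).
Iteration 2: rows with depends_on in {7,14} -> fetch (id 8, d 2), build (id 9, d 2), scan (id 15, d 2).
Iteration 3: rows with depends_on in {8,9,15} -> init (id 10, d 3), tag (id 11, d 3), package (id 12, d 3), sign (id 13, d 3).
Iteration 4: no rows with depends_on in {10,11,12,13}; recursion stops.
SUM(d) = 0 + 1 + 1 + 2 + 2 + 2 + 3 + 3 + 3 + 3 = 20.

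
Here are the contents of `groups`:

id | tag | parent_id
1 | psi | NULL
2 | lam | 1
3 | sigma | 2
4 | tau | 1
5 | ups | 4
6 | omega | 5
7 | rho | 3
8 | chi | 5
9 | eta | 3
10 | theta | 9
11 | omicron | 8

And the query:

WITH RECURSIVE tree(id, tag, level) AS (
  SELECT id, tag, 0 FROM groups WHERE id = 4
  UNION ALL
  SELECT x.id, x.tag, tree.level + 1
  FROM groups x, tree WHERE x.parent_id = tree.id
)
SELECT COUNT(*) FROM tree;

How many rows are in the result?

Base: id=4 (tau) at level 0.
Iteration 1: rows with parent_id in {4} -> ups (id 5, level 1).
Iteration 2: rows with parent_id in {5} -> omega (id 6, level 2), chi (id 8, level 2).
Iteration 3: rows with parent_id in {6,8} -> omicron (id 11, level 3).
Iteration 4: no rows with parent_id in {11}; recursion stops.
Total rows emitted: 5.

5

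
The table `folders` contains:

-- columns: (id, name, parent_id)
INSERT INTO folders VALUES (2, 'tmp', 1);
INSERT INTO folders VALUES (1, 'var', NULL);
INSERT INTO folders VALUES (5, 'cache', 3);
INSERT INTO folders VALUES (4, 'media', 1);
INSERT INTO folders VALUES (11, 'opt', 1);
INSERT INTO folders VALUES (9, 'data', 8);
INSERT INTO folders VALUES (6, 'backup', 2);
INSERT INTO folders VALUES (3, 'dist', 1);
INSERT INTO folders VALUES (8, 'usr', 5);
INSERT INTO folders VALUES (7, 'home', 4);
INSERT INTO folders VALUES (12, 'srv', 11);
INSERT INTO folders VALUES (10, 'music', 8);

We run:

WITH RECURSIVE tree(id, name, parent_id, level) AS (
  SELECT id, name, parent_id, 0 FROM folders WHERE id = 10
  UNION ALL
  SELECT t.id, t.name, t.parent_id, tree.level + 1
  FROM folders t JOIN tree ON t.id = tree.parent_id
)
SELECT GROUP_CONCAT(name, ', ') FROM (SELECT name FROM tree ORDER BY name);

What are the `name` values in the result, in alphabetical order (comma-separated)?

cache, dist, music, usr, var

Base: id=10 (music), parent_id=8, level 0.
Iteration 1: join on id=8 -> usr (id 8, parent_id=5, level 1).
Iteration 2: join on id=5 -> cache (id 5, parent_id=3, level 2).
Iteration 3: join on id=3 -> dist (id 3, parent_id=1, level 3).
Iteration 4: join on id=1 -> var (id 1, parent_id=NULL, level 4).
Iteration 5: parent_id is NULL; no match; recursion stops.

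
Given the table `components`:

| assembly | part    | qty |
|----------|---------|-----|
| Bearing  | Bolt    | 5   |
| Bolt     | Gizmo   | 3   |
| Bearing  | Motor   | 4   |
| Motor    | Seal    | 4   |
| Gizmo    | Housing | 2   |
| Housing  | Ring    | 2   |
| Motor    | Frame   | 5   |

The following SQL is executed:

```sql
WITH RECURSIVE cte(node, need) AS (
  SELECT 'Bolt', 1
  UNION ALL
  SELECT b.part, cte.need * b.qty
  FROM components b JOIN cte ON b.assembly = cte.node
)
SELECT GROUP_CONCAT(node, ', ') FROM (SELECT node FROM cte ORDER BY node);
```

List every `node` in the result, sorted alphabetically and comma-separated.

Bolt, Gizmo, Housing, Ring

Base: (Bolt, need=1).
Iteration 1: components of {Bolt} -> Gizmo = 1*3 = 3.
Iteration 2: components of {Gizmo} -> Housing = 3*2 = 6.
Iteration 3: components of {Housing} -> Ring = 6*2 = 12.
Iteration 4: no further components; recursion stops.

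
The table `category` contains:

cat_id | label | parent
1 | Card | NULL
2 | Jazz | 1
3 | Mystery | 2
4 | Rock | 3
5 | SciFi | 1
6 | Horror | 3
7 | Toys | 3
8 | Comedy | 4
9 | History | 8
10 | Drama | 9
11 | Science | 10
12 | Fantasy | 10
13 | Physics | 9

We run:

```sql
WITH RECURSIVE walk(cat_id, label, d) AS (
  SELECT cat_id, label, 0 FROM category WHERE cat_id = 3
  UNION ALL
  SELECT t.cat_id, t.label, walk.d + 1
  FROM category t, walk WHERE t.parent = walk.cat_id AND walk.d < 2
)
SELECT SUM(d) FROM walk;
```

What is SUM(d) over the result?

Base: cat_id=3 (Mystery) at d 0.
Iteration 1: rows with parent in {3} -> Rock (id 4, d 1), Horror (id 6, d 1), Toys (id 7, d 1).
Iteration 2: rows with parent in {4,6,7} -> Comedy (id 8, d 2).
Iteration 3: d < 2 fails for all current rows; recursion stops.
SUM(d) = 0 + 1 + 1 + 1 + 2 = 5.

5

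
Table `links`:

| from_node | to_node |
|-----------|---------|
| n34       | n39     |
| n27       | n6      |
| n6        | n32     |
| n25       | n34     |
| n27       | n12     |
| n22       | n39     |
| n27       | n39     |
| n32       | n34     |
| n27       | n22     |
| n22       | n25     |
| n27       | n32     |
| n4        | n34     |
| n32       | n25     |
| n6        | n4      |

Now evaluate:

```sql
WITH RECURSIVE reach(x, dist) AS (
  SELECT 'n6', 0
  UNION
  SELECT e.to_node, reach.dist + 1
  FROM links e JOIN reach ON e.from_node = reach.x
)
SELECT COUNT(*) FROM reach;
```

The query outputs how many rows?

Base: (n6, dist=0).
Iteration 1: edges from {n6} -> (n32, dist=1), (n4, dist=1).
Iteration 2: edges from {n32,n4} -> (n25, dist=2), (n34, dist=2). [UNION drops 1 duplicate row(s)]
Iteration 3: edges from {n25,n34} -> (n34, dist=3), (n39, dist=3).
Iteration 4: edges from {n34,n39} -> (n39, dist=4).
Iteration 5: no outgoing edges from {n39}; recursion stops.
Total rows emitted: 8.

8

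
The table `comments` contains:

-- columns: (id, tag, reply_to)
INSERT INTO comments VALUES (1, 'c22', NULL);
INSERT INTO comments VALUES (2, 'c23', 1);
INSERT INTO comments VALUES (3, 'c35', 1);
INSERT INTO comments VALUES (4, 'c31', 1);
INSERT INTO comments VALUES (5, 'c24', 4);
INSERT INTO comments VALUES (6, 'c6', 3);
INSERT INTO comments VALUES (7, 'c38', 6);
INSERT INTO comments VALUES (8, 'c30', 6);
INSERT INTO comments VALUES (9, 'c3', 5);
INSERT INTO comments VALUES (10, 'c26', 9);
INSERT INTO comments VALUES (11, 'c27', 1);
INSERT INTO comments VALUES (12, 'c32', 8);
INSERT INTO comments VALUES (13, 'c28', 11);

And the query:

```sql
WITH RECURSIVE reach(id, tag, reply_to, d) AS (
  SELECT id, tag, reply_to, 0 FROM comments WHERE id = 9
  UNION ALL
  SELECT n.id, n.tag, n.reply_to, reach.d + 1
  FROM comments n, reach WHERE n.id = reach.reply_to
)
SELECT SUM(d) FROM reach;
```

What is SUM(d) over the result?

6

Base: id=9 (c3), reply_to=5, d 0.
Iteration 1: join on id=5 -> c24 (id 5, reply_to=4, d 1).
Iteration 2: join on id=4 -> c31 (id 4, reply_to=1, d 2).
Iteration 3: join on id=1 -> c22 (id 1, reply_to=NULL, d 3).
Iteration 4: reply_to is NULL; no match; recursion stops.
SUM(d) = 0 + 1 + 2 + 3 = 6.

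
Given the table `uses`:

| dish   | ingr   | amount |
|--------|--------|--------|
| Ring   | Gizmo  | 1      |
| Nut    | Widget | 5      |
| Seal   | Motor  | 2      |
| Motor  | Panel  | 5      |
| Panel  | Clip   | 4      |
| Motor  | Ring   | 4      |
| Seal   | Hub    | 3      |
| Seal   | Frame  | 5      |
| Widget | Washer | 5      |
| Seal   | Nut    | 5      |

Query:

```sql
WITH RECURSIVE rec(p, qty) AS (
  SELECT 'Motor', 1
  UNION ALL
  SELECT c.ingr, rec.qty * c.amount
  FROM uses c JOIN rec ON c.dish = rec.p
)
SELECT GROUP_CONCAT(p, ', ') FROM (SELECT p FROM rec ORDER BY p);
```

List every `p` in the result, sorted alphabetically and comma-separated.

Clip, Gizmo, Motor, Panel, Ring

Base: (Motor, qty=1).
Iteration 1: components of {Motor} -> Panel = 1*5 = 5, Ring = 1*4 = 4.
Iteration 2: components of {Panel,Ring} -> Clip = 5*4 = 20, Gizmo = 4*1 = 4.
Iteration 3: no further components; recursion stops.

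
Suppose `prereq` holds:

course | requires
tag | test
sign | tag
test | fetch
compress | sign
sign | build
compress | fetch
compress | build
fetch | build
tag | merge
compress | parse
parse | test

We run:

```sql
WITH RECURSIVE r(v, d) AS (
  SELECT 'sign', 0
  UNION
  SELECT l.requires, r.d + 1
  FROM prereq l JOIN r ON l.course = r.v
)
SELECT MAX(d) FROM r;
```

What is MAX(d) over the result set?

4

Base: (sign, d=0).
Iteration 1: edges from {sign} -> (build, d=1), (tag, d=1).
Iteration 2: edges from {build,tag} -> (merge, d=2), (test, d=2).
Iteration 3: edges from {merge,test} -> (fetch, d=3).
Iteration 4: edges from {fetch} -> (build, d=4).
Iteration 5: no outgoing edges from {build}; recursion stops.
d values: 0, 1, 1, 2, 2, 3, 4; the maximum is 4.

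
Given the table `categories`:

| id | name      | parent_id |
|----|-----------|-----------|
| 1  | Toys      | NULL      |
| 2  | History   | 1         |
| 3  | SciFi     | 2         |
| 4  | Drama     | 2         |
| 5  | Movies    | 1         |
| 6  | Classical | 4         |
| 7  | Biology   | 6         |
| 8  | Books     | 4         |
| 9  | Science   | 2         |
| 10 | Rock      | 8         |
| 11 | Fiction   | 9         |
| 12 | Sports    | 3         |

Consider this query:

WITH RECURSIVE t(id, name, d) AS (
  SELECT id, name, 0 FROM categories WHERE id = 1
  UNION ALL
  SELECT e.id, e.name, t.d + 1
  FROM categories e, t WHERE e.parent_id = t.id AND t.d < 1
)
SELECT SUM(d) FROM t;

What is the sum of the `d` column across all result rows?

2

Base: id=1 (Toys) at d 0.
Iteration 1: rows with parent_id in {1} -> History (id 2, d 1), Movies (id 5, d 1).
Iteration 2: d < 1 fails for all current rows; recursion stops.
SUM(d) = 0 + 1 + 1 = 2.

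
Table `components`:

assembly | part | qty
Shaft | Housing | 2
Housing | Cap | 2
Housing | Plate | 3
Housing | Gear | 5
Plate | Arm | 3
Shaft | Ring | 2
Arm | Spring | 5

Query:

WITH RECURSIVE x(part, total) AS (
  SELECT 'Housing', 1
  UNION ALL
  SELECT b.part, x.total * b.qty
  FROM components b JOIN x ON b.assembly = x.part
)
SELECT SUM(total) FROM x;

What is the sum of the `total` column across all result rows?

65

Base: (Housing, total=1).
Iteration 1: components of {Housing} -> Cap = 1*2 = 2, Gear = 1*5 = 5, Plate = 1*3 = 3.
Iteration 2: components of {Cap,Gear,Plate} -> Arm = 3*3 = 9.
Iteration 3: components of {Arm} -> Spring = 9*5 = 45.
Iteration 4: no further components; recursion stops.
SUM(total) = 1 + 3 + 5 + 2 + 9 + 45 = 65.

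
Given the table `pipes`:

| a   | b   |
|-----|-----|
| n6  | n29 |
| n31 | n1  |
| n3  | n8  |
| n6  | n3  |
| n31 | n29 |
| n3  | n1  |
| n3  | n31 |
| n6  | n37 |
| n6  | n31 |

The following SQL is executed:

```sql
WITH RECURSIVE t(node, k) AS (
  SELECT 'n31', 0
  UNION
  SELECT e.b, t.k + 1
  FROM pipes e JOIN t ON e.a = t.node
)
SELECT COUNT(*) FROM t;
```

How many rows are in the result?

Base: (n31, k=0).
Iteration 1: edges from {n31} -> (n1, k=1), (n29, k=1).
Iteration 2: no outgoing edges from {n1,n29}; recursion stops.
Total rows emitted: 3.

3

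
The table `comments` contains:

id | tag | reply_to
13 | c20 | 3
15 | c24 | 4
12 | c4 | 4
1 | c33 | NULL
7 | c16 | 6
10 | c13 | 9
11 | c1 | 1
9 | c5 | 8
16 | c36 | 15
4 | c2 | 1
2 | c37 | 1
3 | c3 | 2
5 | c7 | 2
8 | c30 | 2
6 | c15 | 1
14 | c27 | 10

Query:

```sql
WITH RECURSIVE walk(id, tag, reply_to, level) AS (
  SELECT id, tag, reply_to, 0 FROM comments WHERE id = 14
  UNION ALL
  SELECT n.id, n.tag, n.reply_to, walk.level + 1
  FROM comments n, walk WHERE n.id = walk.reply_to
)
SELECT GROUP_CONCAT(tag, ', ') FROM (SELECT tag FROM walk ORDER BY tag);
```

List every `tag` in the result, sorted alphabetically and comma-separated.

c13, c27, c30, c33, c37, c5

Base: id=14 (c27), reply_to=10, level 0.
Iteration 1: join on id=10 -> c13 (id 10, reply_to=9, level 1).
Iteration 2: join on id=9 -> c5 (id 9, reply_to=8, level 2).
Iteration 3: join on id=8 -> c30 (id 8, reply_to=2, level 3).
Iteration 4: join on id=2 -> c37 (id 2, reply_to=1, level 4).
Iteration 5: join on id=1 -> c33 (id 1, reply_to=NULL, level 5).
Iteration 6: reply_to is NULL; no match; recursion stops.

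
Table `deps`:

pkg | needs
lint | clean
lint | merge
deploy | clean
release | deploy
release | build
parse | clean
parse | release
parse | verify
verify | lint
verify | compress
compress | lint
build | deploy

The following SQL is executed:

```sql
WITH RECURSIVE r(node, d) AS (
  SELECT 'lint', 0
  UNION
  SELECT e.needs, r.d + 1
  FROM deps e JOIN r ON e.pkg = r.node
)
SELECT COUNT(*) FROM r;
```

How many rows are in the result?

Base: (lint, d=0).
Iteration 1: edges from {lint} -> (clean, d=1), (merge, d=1).
Iteration 2: no outgoing edges from {clean,merge}; recursion stops.
Total rows emitted: 3.

3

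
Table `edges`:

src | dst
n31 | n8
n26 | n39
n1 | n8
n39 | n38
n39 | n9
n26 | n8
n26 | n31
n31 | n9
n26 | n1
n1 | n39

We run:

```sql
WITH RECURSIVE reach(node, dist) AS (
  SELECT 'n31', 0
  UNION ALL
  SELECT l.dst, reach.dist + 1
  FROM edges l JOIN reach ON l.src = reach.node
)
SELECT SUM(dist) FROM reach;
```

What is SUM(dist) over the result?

Base: (n31, dist=0).
Iteration 1: edges from {n31} -> (n8, dist=1), (n9, dist=1).
Iteration 2: no outgoing edges from {n8,n9}; recursion stops.
SUM(dist) = 0 + 1 + 1 = 2.

2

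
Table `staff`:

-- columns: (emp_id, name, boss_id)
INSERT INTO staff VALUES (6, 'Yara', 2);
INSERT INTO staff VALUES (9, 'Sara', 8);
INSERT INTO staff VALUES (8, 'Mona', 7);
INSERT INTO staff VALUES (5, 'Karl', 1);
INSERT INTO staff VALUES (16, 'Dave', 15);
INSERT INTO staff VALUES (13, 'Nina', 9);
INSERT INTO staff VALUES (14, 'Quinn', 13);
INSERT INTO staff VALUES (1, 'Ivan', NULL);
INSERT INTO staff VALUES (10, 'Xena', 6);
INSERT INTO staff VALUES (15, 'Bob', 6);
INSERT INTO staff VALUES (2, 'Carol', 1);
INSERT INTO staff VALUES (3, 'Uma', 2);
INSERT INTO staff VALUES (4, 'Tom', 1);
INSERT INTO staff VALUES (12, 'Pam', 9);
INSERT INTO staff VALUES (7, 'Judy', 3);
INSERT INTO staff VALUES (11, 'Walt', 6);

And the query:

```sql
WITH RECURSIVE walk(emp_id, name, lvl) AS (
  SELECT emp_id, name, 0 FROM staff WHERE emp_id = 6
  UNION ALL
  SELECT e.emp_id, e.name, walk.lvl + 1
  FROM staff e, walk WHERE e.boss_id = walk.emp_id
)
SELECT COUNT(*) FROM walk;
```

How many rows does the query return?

Base: emp_id=6 (Yara) at lvl 0.
Iteration 1: rows with boss_id in {6} -> Xena (id 10, lvl 1), Walt (id 11, lvl 1), Bob (id 15, lvl 1).
Iteration 2: rows with boss_id in {10,11,15} -> Dave (id 16, lvl 2).
Iteration 3: no rows with boss_id in {16}; recursion stops.
Total rows emitted: 5.

5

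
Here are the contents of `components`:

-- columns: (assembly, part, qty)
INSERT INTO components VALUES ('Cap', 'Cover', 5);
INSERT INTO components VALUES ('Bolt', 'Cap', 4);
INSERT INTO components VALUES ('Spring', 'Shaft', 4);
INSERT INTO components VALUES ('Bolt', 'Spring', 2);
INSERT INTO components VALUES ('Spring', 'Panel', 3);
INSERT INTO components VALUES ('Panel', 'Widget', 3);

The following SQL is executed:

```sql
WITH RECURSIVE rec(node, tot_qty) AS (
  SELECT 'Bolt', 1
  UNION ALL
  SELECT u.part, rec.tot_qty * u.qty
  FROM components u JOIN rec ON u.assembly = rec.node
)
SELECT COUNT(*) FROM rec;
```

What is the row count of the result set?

7

Base: (Bolt, tot_qty=1).
Iteration 1: components of {Bolt} -> Cap = 1*4 = 4, Spring = 1*2 = 2.
Iteration 2: components of {Cap,Spring} -> Cover = 4*5 = 20, Panel = 2*3 = 6, Shaft = 2*4 = 8.
Iteration 3: components of {Cover,Panel,Shaft} -> Widget = 6*3 = 18.
Iteration 4: no further components; recursion stops.
Total rows emitted: 7.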